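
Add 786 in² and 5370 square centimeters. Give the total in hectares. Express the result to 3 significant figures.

786 in² = 5.07096 × 10^-5 ha and 5370 cm² = 5.37000 × 10^-5 ha.
5.07096 × 10^-5 + 5.37000 × 10^-5 ≈ 0.000104 ha.

0.000104 ha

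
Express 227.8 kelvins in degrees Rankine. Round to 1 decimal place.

°R = K × 9/5.
Applying the formula gives 410.0 °R.

410.0 °R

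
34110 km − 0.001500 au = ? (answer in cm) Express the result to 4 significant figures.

34110 km = 3.41100 × 10^9 cm and 0.001500 au = 2.24397 × 10^10 cm.
3.41100 × 10^9 − 2.24397 × 10^10 ≈ -1.903 × 10^10 cm.

-1.903 × 10^10 cm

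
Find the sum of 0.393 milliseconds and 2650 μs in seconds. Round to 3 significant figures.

0.00304 s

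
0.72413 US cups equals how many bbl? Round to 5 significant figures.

0.0010776 oil barrels

1 US cup = 0.00148810 bbl.
Thus 0.72413 × 0.00148810 ≈ 0.0010776 bbl.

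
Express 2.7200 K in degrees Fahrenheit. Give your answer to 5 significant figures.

-454.77 degrees Fahrenheit

K = (°F + 459.67) × 5/9.
Applying the formula gives -454.77 °F.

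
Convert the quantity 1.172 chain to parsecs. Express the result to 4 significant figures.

1 chain = 6.51941 × 10^-16 parsecs.
Then 1.172 × 6.51941 × 10^-16 ≈ 7.641 × 10^-16 pc.

7.641 × 10^-16 pc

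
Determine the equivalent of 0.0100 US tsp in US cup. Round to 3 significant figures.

1 US teaspoon = 0.0208333 US cups.
So 0.0100 × 0.0208333 ≈ 0.000208 US cup.

0.000208 US cup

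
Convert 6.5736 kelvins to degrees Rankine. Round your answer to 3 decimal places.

11.832 degrees Rankine

°R = K × 9/5.
Applying the formula gives 11.832 °R.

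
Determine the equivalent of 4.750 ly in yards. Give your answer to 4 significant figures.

4.915e+16 yards

1 light-year = 1.03464e+16 yards.
4.750 × 1.03464e+16 ≈ 4.915e+16 yd.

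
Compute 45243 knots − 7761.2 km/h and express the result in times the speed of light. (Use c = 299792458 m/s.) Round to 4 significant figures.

7.045e-5 c

45243 kn = 7.76371e-5 c and 7761.2 km/h = 7.19127e-6 c.
7.76371e-5 − 7.19127e-6 ≈ 7.045e-5 c.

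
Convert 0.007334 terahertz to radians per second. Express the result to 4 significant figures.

4.608 × 10^10 rad/s

1 terahertz = 6.28319 × 10^12 radians per second.
So 0.007334 × 6.28319 × 10^12 ≈ 4.608 × 10^10 rad/s.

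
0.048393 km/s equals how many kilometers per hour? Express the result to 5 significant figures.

1 km/s = 3600.00 km/h.
Then 0.048393 × 3600.00 ≈ 174.21 km/h.

174.21 km/h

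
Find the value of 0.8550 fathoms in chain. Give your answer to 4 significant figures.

1 fathom = 0.0909091 chains.
Then 0.8550 × 0.0909091 ≈ 0.07773 chain.

0.07773 chain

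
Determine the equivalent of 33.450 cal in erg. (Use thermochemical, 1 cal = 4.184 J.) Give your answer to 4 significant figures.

1 cal = 4.18400 × 10^7 erg.
Thus 33.450 × 4.18400 × 10^7 ≈ 1.400 × 10^9 erg.

1.400 × 10^9 ergs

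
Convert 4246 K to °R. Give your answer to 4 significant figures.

7643 °R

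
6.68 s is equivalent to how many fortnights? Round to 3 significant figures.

5.52 × 10^-6 fortnight

1 second = 8.26720 × 10^-7 fortnight.
So 6.68 × 8.26720 × 10^-7 ≈ 5.52 × 10^-6 fortnight.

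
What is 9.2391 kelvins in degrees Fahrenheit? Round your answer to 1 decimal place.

-443.0 °F

K = (°F + 459.67) × 5/9.
Applying the formula gives -443.0 °F.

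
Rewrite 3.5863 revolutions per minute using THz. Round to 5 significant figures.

1 rpm = 1.66667e-14 THz.
Thus 3.5863 × 1.66667e-14 ≈ 5.9772e-14 THz.

5.9772e-14 terahertz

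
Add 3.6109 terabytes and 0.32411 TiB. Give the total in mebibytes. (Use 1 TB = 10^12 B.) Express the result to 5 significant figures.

3.6109 TB = 3.44362 × 10^6 MiB and 0.32411 TiB = 339854 MiB.
3.44362 × 10^6 + 339854 ≈ 3.7835 × 10^6 MiB.

3.7835 × 10^6 mebibytes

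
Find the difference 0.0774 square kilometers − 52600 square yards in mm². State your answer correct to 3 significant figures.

0.0774 km² = 7.74000 × 10^10 mm² and 52600 yd² = 4.39803 × 10^10 mm².
7.74000 × 10^10 − 4.39803 × 10^10 ≈ 3.34 × 10^10 mm².

3.34 × 10^10 mm²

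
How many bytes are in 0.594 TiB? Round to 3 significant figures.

1 tebibyte = 1.09951e+12 bytes.
0.594 × 1.09951e+12 ≈ 6.53e+11 B.

6.53e+11 B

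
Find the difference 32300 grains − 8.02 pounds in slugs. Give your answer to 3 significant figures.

-0.106 slugs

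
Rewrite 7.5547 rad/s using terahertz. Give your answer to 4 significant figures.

1.202 × 10^-12 THz

1 rad/s = 1.59155 × 10^-13 THz.
Thus 7.5547 × 1.59155 × 10^-13 ≈ 1.202 × 10^-12 THz.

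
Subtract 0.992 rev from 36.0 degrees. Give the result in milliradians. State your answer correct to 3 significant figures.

36.0 ° = 628.319 mrad and 0.992 rev = 6232.92 mrad.
628.319 − 6232.92 ≈ -5600 mrad.

-5600 mrad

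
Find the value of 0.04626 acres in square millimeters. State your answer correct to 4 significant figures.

1.872 × 10^8 square millimeters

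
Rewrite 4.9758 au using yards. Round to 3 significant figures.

8.14e+11 yd

1 au = 1.63602e+11 yd.
Then 4.9758 × 1.63602e+11 ≈ 8.14e+11 yd.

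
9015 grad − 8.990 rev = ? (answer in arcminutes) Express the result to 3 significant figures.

9015 grad = 486810 arcmin and 8.990 rev = 194184 arcmin.
486810 − 194184 ≈ 293000 arcmin.

293000 arcmin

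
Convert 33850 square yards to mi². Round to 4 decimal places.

1 square yard = 3.22831 × 10^-7 square miles.
Thus 33850 × 3.22831 × 10^-7 ≈ 0.0109 mi².

0.0109 mi²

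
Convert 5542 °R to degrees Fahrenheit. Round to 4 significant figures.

°R = °F + 459.67.
Applying the formula gives 5082 °F.

5082 °F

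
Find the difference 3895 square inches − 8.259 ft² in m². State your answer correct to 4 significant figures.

1.746 m²

3895 in² = 2.51290 m² and 8.259 ft² = 0.767286 m².
2.51290 − 0.767286 ≈ 1.746 m².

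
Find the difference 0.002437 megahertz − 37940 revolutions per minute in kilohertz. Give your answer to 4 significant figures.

1.805 kHz

0.002437 MHz = 2.43700 kHz and 37940 rpm = 0.632333 kHz.
2.43700 − 0.632333 ≈ 1.805 kHz.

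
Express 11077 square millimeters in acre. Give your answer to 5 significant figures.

2.7372e-6 acres

1 mm² = 2.47105e-10 acre.
11077 × 2.47105e-10 ≈ 2.7372e-6 acre.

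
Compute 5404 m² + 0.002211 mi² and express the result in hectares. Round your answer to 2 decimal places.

1.11 ha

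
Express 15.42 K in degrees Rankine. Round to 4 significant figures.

27.76 °R

°R = K × 9/5.
Applying the formula gives 27.76 °R.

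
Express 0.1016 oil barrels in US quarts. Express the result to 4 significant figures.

1 oil barrel = 168.000 US quarts.
So 0.1016 × 168.000 ≈ 17.07 US qt.

17.07 US quarts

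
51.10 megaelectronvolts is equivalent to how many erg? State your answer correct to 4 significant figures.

8.187e-5 ergs

1 MeV = 1.60218e-6 erg.
Thus 51.10 × 1.60218e-6 ≈ 8.187e-5 erg.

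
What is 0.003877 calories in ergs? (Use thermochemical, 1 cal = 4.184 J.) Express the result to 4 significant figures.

162200 ergs

1 calorie = 4.18400e+7 ergs.
Then 0.003877 × 4.18400e+7 ≈ 162200 erg.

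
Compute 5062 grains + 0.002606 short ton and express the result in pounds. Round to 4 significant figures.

5.935 pounds

5062 gr = 0.723143 lb and 0.002606 short ton = 5.21200 lb.
0.723143 + 5.21200 ≈ 5.935 lb.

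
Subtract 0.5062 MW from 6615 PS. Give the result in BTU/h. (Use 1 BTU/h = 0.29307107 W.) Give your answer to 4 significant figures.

1.487 × 10^7 BTU per hour

6615 PS = 1.66012 × 10^7 BTU/h and 0.5062 MW = 1.72723 × 10^6 BTU/h.
1.66012 × 10^7 − 1.72723 × 10^6 ≈ 1.487 × 10^7 BTU/h.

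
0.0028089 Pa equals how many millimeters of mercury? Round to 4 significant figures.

1 pascal = 0.00750062 mmHg.
So 0.0028089 × 0.00750062 ≈ 2.107e-5 mmHg.

2.107e-5 mmHg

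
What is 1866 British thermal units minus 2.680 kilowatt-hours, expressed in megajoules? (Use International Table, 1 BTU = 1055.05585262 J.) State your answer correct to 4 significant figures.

-7.679 MJ

1866 BTU = 1.96873 MJ and 2.680 kWh = 9.64800 MJ.
1.96873 − 9.64800 ≈ -7.679 MJ.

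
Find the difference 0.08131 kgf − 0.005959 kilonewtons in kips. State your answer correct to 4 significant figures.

-0.001160 kip

0.08131 kgf = 0.000179258 kip and 0.005959 kN = 0.00133964 kip.
0.000179258 − 0.00133964 ≈ -0.001160 kip.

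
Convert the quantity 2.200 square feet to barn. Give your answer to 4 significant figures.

2.044 × 10^27 barns

1 ft² = 9.29030 × 10^26 barns.
So 2.200 × 9.29030 × 10^26 ≈ 2.044 × 10^27 barn.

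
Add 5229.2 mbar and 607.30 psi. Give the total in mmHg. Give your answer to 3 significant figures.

35300 mmHg

5229.2 mbar = 3922.22 mmHg and 607.30 psi = 31406.5 mmHg.
3922.22 + 31406.5 ≈ 35300 mmHg.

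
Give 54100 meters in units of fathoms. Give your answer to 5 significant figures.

29582 fathom

1 meter = 0.546807 fathoms.
54100 × 0.546807 ≈ 29582 fathom.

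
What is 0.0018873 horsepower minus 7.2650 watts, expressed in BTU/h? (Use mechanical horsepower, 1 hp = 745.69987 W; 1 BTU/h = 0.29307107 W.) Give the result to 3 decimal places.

-19.987 BTU/h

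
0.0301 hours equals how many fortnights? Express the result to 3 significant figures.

1 hour = 0.00297619 fortnight.
So 0.0301 × 0.00297619 ≈ 8.96 × 10^-5 fortnight.

8.96 × 10^-5 fortnight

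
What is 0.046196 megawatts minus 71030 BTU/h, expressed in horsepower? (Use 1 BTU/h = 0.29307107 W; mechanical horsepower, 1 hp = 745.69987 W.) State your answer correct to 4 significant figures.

34.03 hp

0.046196 MW = 61.9499 hp and 71030 BTU/h = 27.9158 hp.
61.9499 − 27.9158 ≈ 34.03 hp.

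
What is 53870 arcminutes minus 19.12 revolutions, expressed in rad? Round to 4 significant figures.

-104.5 rad

53870 arcmin = 15.6701 rad and 19.12 rev = 120.135 rad.
15.6701 − 120.135 ≈ -104.5 rad.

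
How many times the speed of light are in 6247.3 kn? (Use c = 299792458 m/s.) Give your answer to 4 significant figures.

1 knot = 1.71600 × 10^-9 c.
So 6247.3 × 1.71600 × 10^-9 ≈ 1.072 × 10^-5 c.

1.072 × 10^-5 c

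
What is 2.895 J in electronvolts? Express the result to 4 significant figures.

1.807e+19 electronvolts

1 J = 6.24151e+18 eV.
Then 2.895 × 6.24151e+18 ≈ 1.807e+19 eV.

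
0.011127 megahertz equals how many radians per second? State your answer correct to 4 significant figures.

1 MHz = 6.28319 × 10^6 rad/s.
Thus 0.011127 × 6.28319 × 10^6 ≈ 69910 rad/s.

69910 rad/s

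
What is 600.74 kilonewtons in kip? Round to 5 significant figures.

1 kN = 0.224809 kips.
So 600.74 × 0.224809 ≈ 135.05 kip.

135.05 kips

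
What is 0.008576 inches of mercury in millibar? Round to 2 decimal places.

0.29 mbar

1 inch of mercury = 33.8639 mbar.
0.008576 × 33.8639 ≈ 0.29 mbar.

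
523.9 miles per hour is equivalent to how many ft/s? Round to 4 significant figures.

768.4 ft/s

1 mile per hour = 1.46667 ft/s.
Then 523.9 × 1.46667 ≈ 768.4 ft/s.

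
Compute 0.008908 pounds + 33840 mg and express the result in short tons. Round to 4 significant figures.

0.008908 lb = 4.45400e-6 short ton and 33840 mg = 3.73022e-5 short ton.
4.45400e-6 + 3.73022e-5 ≈ 4.176e-5 short ton.

4.176e-5 short ton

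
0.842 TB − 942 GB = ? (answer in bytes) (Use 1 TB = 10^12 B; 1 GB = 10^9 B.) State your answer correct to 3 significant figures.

-1.00 × 10^11 bytes

0.842 TB = 8.42000 × 10^11 B and 942 GB = 9.42000 × 10^11 B.
8.42000 × 10^11 − 9.42000 × 10^11 ≈ -1.00 × 10^11 B.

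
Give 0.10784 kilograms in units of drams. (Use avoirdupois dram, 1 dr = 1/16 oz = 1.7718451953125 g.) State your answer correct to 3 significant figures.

1 kg = 564.383 drams.
So 0.10784 × 564.383 ≈ 60.9 dr.

60.9 drams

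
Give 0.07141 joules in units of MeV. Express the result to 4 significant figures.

1 J = 6.24151 × 10^12 MeV.
0.07141 × 6.24151 × 10^12 ≈ 4.457 × 10^11 MeV.

4.457 × 10^11 MeV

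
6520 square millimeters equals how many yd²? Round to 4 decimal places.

1 square millimeter = 1.19599 × 10^-6 yd².
Then 6520 × 1.19599 × 10^-6 ≈ 0.0078 yd².

0.0078 yd²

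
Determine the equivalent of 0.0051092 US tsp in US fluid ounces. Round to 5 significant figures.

0.00085153 US fl oz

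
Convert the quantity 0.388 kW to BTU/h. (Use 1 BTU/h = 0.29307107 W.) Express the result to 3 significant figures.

1 kilowatt = 3412.14 BTU per hour.
0.388 × 3412.14 ≈ 1320 BTU/h.

1320 BTU/h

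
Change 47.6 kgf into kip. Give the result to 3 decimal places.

1 kilogram-force = 0.00220462 kips.
So 47.6 × 0.00220462 ≈ 0.105 kip.

0.105 kips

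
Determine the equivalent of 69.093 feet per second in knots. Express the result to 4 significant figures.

1 ft/s = 0.592484 knots.
69.093 × 0.592484 ≈ 40.94 kn.

40.94 knots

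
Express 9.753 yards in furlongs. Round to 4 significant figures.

0.04433 furlong

1 yard = 0.00454545 furlong.
Then 9.753 × 0.00454545 ≈ 0.04433 furlong.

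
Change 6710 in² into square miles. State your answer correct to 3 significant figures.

1.67e-6 mi²

1 square inch = 2.49098e-10 mi².
Thus 6710 × 2.49098e-10 ≈ 1.67e-6 mi².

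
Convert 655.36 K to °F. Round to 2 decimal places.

719.98 °F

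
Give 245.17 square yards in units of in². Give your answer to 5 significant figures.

317740 in²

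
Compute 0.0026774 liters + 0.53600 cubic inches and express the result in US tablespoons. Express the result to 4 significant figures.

0.0026774 L = 0.181067 US tbsp and 0.53600 in³ = 0.594009 US tbsp.
0.181067 + 0.594009 ≈ 0.7751 US tbsp.

0.7751 US tablespoons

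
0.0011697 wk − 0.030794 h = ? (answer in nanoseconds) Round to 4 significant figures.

5.966 × 10^11 nanoseconds

0.0011697 wk = 7.07435 × 10^11 ns and 0.030794 h = 1.10858 × 10^11 ns.
7.07435 × 10^11 − 1.10858 × 10^11 ≈ 5.966 × 10^11 ns.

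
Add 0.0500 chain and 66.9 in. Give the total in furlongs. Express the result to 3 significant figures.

0.0500 chain = 0.00500000 furlong and 66.9 in = 0.00844697 furlong.
0.00500000 + 0.00844697 ≈ 0.0134 furlong.

0.0134 furlong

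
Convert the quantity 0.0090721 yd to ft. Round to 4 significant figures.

0.02722 ft

1 yd = 3.00000 feet.
0.0090721 × 3.00000 ≈ 0.02722 ft.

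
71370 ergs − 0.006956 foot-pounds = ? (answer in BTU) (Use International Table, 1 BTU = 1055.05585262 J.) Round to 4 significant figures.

71370 erg = 6.76457e-6 BTU and 0.006956 ft·lbf = 8.93893e-6 BTU.
6.76457e-6 − 8.93893e-6 ≈ -2.174e-6 BTU.

-2.174e-6 British thermal units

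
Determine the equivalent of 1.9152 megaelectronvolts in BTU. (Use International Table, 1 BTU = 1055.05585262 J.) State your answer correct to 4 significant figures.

2.908 × 10^-16 British thermal units

1 megaelectronvolt = 1.51857 × 10^-16 BTU.
So 1.9152 × 1.51857 × 10^-16 ≈ 2.908 × 10^-16 BTU.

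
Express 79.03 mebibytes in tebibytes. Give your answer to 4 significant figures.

1 mebibyte = 9.53674 × 10^-7 tebibytes.
Then 79.03 × 9.53674 × 10^-7 ≈ 7.537 × 10^-5 TiB.

7.537 × 10^-5 tebibytes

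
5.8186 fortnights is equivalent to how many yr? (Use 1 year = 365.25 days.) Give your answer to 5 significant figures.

0.22303 years

1 fortnight = 0.0383299 years.
Thus 5.8186 × 0.0383299 ≈ 0.22303 yr.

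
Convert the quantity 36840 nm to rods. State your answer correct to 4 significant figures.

1 nm = 1.98839 × 10^-10 rod.
Thus 36840 × 1.98839 × 10^-10 ≈ 7.325 × 10^-6 rod.

7.325 × 10^-6 rods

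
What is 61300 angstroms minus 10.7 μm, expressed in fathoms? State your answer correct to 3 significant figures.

61300 Å = 3.35192 × 10^-6 fathom and 10.7 μm = 5.85083 × 10^-6 fathom.
3.35192 × 10^-6 − 5.85083 × 10^-6 ≈ -2.50 × 10^-6 fathom.

-2.50 × 10^-6 fathom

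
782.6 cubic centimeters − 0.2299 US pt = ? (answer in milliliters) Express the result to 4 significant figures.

673.8 milliliters

782.6 cm³ = 782.600 mL and 0.2299 US pt = 108.783 mL.
782.600 − 108.783 ≈ 673.8 mL.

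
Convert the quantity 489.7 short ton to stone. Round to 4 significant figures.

69960 st

1 short ton = 142.857 stone.
Thus 489.7 × 142.857 ≈ 69960 st.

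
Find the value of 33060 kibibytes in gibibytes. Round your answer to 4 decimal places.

1 KiB = 9.53674e-7 gibibytes.
33060 × 9.53674e-7 ≈ 0.0315 GiB.

0.0315 GiB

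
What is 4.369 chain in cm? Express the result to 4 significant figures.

1 chain = 2011.68 cm.
4.369 × 2011.68 ≈ 8789 cm.

8789 cm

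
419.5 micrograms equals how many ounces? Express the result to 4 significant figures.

1.480e-5 ounces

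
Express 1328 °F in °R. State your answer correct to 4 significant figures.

°R = °F + 459.67.
Applying the formula gives 1788 °R.

1788 °R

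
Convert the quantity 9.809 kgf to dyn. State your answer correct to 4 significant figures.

9.619 × 10^6 dynes

1 kgf = 980665 dynes.
So 9.809 × 980665 ≈ 9.619 × 10^6 dyn.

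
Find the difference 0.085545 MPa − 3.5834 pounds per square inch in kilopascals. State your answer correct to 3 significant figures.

0.085545 MPa = 85.5450 kPa and 3.5834 psi = 24.7067 kPa.
85.5450 − 24.7067 ≈ 60.8 kPa.

60.8 kPa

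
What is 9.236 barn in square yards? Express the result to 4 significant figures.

1.105 × 10^-27 square yards

1 barn = 1.19599 × 10^-28 yd².
9.236 × 1.19599 × 10^-28 ≈ 1.105 × 10^-27 yd².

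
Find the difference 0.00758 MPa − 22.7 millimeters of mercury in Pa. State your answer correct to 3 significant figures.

0.00758 MPa = 7580.00 Pa and 22.7 mmHg = 3026.42 Pa.
7580.00 − 3026.42 ≈ 4550 Pa.

4550 Pa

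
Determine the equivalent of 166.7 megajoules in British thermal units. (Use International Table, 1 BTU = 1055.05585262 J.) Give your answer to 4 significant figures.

158000 British thermal units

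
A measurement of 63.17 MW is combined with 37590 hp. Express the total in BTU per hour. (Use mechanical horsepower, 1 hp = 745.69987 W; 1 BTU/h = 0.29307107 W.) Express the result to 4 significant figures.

3.112e+8 BTU per hour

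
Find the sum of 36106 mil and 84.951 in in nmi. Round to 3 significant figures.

0.00166 nautical miles

36106 mil = 0.000495190 nmi and 84.951 in = 0.00116509 nmi.
0.000495190 + 0.00116509 ≈ 0.00166 nmi.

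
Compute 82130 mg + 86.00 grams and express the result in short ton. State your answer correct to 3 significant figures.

0.000185 short ton

82130 mg = 9.05328e-5 short ton and 86.00 g = 9.47988e-5 short ton.
9.05328e-5 + 9.47988e-5 ≈ 0.000185 short ton.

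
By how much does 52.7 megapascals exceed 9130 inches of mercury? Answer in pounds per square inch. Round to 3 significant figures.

52.7 MPa = 7643.49 psi and 9130 inHg = 4484.24 psi.
7643.49 − 4484.24 ≈ 3160 psi.

3160 pounds per square inch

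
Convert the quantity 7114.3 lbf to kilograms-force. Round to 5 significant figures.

3227.0 kgf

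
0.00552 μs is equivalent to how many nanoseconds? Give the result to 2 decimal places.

5.52 nanoseconds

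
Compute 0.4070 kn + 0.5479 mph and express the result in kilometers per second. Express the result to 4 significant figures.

0.4070 kn = 0.000209379 km/s and 0.5479 mph = 0.000244933 km/s.
0.000209379 + 0.000244933 ≈ 0.0004543 km/s.

0.0004543 km/s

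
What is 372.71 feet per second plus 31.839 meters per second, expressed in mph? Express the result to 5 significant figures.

372.71 ft/s = 254.120 mph and 31.839 m/s = 71.2218 mph.
254.120 + 71.2218 ≈ 325.34 mph.

325.34 mph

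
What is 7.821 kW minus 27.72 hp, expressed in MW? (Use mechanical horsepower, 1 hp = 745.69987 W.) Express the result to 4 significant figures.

-0.01285 MW

7.821 kW = 0.00782100 MW and 27.72 hp = 0.0206708 MW.
0.00782100 − 0.0206708 ≈ -0.01285 MW.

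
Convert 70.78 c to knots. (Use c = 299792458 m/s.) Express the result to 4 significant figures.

4.125 × 10^10 kn

1 c = 5.82750 × 10^8 kn.
Then 70.78 × 5.82750 × 10^8 ≈ 4.125 × 10^10 kn.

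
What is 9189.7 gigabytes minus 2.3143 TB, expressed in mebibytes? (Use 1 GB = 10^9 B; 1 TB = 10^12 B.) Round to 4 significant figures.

6.557 × 10^6 mebibytes

9189.7 GB = 8.76398 × 10^6 MiB and 2.3143 TB = 2.20709 × 10^6 MiB.
8.76398 × 10^6 − 2.20709 × 10^6 ≈ 6.557 × 10^6 MiB.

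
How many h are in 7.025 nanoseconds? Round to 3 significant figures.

1 nanosecond = 2.77778 × 10^-13 h.
7.025 × 2.77778 × 10^-13 ≈ 1.95 × 10^-12 h.

1.95 × 10^-12 hours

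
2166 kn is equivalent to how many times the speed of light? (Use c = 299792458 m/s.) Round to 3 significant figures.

3.72 × 10^-6 c

1 knot = 1.71600 × 10^-9 c.
Then 2166 × 1.71600 × 10^-9 ≈ 3.72 × 10^-6 c.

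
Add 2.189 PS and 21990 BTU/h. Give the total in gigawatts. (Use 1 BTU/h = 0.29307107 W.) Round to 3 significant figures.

2.189 PS = 1.61001e-6 GW and 21990 BTU/h = 6.44463e-6 GW.
1.61001e-6 + 6.44463e-6 ≈ 8.05e-6 GW.

8.05e-6 gigawatts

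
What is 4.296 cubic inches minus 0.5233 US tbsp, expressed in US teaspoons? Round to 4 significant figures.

4.296 in³ = 14.2828 US tsp and 0.5233 US tbsp = 1.56990 US tsp.
14.2828 − 1.56990 ≈ 12.71 US tsp.

12.71 US tsp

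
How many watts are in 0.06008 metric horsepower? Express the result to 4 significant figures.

1 PS = 735.499 W.
0.06008 × 735.499 ≈ 44.19 W.

44.19 W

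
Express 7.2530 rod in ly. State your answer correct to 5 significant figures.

1 rod = 5.31587e-16 light-years.
Then 7.2530 × 5.31587e-16 ≈ 3.8556e-15 ly.

3.8556e-15 ly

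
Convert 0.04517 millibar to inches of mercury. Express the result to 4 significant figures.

0.001334 inches of mercury

1 mbar = 0.0295300 inches of mercury.
Thus 0.04517 × 0.0295300 ≈ 0.001334 inHg.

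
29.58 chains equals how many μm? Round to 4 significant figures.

5.951e+8 micrometers

1 chain = 2.01168e+7 μm.
Then 29.58 × 2.01168e+7 ≈ 5.951e+8 μm.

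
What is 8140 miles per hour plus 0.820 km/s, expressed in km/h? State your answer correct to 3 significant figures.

8140 mph = 13100.1 km/h and 0.820 km/s = 2952.00 km/h.
13100.1 + 2952.00 ≈ 16100 km/h.

16100 km/h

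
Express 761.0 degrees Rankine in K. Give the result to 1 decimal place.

422.8 kelvins

°R = K × 9/5.
Applying the formula gives 422.8 K.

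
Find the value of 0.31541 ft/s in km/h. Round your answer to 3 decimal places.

0.346 km/h

1 ft/s = 1.09728 km/h.
0.31541 × 1.09728 ≈ 0.346 km/h.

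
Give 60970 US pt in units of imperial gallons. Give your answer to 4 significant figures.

1 US pt = 0.104084 imperial gallons.
Thus 60970 × 0.104084 ≈ 6346 imp gal.

6346 imperial gallons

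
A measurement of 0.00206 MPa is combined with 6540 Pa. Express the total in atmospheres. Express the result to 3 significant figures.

0.0849 atmospheres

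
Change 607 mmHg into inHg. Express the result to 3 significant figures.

1 millimeter of mercury = 0.0393701 inHg.
So 607 × 0.0393701 ≈ 23.9 inHg.

23.9 inHg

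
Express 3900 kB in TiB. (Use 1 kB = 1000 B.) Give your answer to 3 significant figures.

3.55 × 10^-6 TiB

1 kB = 9.09495 × 10^-10 TiB.
So 3900 × 9.09495 × 10^-10 ≈ 3.55 × 10^-6 TiB.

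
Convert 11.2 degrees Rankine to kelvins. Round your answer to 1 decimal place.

°R = K × 9/5.
Applying the formula gives 6.2 K.

6.2 kelvins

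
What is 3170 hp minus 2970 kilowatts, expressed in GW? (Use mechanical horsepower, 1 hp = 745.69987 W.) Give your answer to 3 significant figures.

3170 hp = 0.00236387 GW and 2970 kW = 0.00297000 GW.
0.00236387 − 0.00297000 ≈ -0.000606 GW.

-0.000606 gigawatts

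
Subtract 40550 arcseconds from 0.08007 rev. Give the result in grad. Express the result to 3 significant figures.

19.5 grad

0.08007 rev = 32.0280 grad and 40550 arcsec = 12.5154 grad.
32.0280 − 12.5154 ≈ 19.5 grad.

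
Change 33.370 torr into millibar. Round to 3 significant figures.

1 torr = 1.33322 mbar.
Thus 33.370 × 1.33322 ≈ 44.5 mbar.

44.5 mbar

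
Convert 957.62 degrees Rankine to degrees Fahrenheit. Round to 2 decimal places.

497.95 °F

°R = °F + 459.67.
Applying the formula gives 497.95 °F.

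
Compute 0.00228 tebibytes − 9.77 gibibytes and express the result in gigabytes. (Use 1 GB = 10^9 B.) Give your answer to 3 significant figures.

-7.98 GB

0.00228 TiB = 2.50689 GB and 9.77 GiB = 10.4905 GB.
2.50689 − 10.4905 ≈ -7.98 GB.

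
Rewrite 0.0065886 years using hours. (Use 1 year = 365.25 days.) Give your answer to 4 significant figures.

57.76 hours

1 yr = 8766.00 hours.
Thus 0.0065886 × 8766.00 ≈ 57.76 h.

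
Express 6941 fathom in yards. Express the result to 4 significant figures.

13880 yd

1 fathom = 2.00000 yd.
Thus 6941 × 2.00000 ≈ 13880 yd.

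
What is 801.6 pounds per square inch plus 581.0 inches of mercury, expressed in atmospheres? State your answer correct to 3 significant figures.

801.6 psi = 54.5456 atm and 581.0 inHg = 19.4176 atm.
54.5456 + 19.4176 ≈ 74.0 atm.

74.0 atm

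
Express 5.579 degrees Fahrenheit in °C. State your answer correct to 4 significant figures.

-14.68 degrees Celsius

°F = °C × 9/5 + 32.
Applying the formula gives -14.68 °C.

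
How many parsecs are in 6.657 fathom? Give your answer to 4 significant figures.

3.945 × 10^-16 pc

1 fathom = 5.92674 × 10^-17 pc.
6.657 × 5.92674 × 10^-17 ≈ 3.945 × 10^-16 pc.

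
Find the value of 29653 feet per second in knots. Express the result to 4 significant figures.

1 foot per second = 0.592484 knots.
So 29653 × 0.592484 ≈ 17570 kn.

17570 knots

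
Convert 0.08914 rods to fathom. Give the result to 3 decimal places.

1 rod = 2.75000 fathom.
So 0.08914 × 2.75000 ≈ 0.245 fathom.

0.245 fathom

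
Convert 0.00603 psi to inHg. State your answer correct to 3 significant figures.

0.0123 inches of mercury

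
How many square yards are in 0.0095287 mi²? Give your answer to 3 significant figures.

1 mi² = 3.09760 × 10^6 yd².
0.0095287 × 3.09760 × 10^6 ≈ 29500 yd².

29500 yd²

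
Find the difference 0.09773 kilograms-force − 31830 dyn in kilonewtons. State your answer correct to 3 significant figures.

0.09773 kgf = 0.000958404 kN and 31830 dyn = 0.000318300 kN.
0.000958404 − 0.000318300 ≈ 0.000640 kN.

0.000640 kilonewtons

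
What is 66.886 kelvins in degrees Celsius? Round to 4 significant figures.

K = °C + 273.15.
Applying the formula gives -206.3 °C.

-206.3 °C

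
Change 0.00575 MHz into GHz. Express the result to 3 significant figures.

1 MHz = 0.00100000 gigahertz.
Then 0.00575 × 0.00100000 ≈ 5.75 × 10^-6 GHz.

5.75 × 10^-6 GHz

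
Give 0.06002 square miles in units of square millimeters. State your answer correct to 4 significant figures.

1 square mile = 2.58999e+12 mm².
Then 0.06002 × 2.58999e+12 ≈ 1.555e+11 mm².

1.555e+11 mm²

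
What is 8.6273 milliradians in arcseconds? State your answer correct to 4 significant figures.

1780 arcseconds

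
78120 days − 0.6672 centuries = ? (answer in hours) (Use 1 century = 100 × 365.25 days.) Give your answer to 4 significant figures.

1.290 × 10^6 hours

78120 d = 1.87488 × 10^6 h and 0.6672 century = 584868 h.
1.87488 × 10^6 − 584868 ≈ 1.290 × 10^6 h.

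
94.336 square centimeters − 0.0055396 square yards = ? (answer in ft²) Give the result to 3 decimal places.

94.336 cm² = 0.101542 ft² and 0.0055396 yd² = 0.0498564 ft².
0.101542 − 0.0498564 ≈ 0.052 ft².

0.052 ft²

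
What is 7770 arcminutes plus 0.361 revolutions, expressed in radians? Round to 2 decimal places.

7770 arcmin = 2.26020 rad and 0.361 rev = 2.26823 rad.
2.26020 + 2.26823 ≈ 4.53 rad.

4.53 radians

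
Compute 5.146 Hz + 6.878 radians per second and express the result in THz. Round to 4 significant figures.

6.241e-12 terahertz

5.146 Hz = 5.14600e-12 THz and 6.878 rad/s = 1.09467e-12 THz.
5.14600e-12 + 1.09467e-12 ≈ 6.241e-12 THz.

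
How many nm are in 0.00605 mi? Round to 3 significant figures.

1 mi = 1.60934 × 10^12 nanometers.
Then 0.00605 × 1.60934 × 10^12 ≈ 9.74 × 10^9 nm.

9.74 × 10^9 nanometers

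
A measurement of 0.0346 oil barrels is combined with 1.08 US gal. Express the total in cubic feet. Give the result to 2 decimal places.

0.34 cubic feet

0.0346 bbl = 0.194265 ft³ and 1.08 US gal = 0.144375 ft³.
0.194265 + 0.144375 ≈ 0.34 ft³.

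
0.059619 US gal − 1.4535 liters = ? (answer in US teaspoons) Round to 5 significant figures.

0.059619 US gal = 45.7874 US tsp and 1.4535 L = 294.892 US tsp.
45.7874 − 294.892 ≈ -249.10 US tsp.

-249.10 US tsp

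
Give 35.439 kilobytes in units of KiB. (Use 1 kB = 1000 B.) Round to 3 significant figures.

1 kB = 0.9765625 kibibytes.
Thus 35.439 × 0.9765625 ≈ 34.6 KiB.

34.6 kibibytes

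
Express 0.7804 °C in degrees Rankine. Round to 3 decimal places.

493.075 degrees Rankine

°R = (°C + 273.15) × 9/5.
Applying the formula gives 493.075 °R.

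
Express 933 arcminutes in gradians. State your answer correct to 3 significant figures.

1 arcminute = 0.0185185 grad.
933 × 0.0185185 ≈ 17.3 grad.

17.3 grad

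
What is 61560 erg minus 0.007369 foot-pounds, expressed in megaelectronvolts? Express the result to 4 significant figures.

61560 erg = 3.84227e+10 MeV and 0.007369 ft·lbf = 6.23591e+10 MeV.
3.84227e+10 − 6.23591e+10 ≈ -2.394e+10 MeV.

-2.394e+10 megaelectronvolts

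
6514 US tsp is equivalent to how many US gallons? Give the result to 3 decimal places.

8.482 US gal

1 US teaspoon = 0.00130208 US gal.
Thus 6514 × 0.00130208 ≈ 8.482 US gal.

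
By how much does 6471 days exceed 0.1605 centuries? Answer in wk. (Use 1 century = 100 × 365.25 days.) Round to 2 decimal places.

6471 d = 924.429 wk and 0.1605 century = 837.466 wk.
924.429 − 837.466 ≈ 86.96 wk.

86.96 wk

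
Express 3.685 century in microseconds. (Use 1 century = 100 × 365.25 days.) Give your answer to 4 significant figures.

1.163e+16 microseconds

1 century = 3.15576e+15 microseconds.
Thus 3.685 × 3.15576e+15 ≈ 1.163e+16 μs.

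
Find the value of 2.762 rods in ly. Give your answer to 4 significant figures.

1 rod = 5.31587e-16 ly.
Then 2.762 × 5.31587e-16 ≈ 1.468e-15 ly.

1.468e-15 ly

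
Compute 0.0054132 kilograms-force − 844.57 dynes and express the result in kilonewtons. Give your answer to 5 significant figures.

0.0054132 kgf = 5.30854e-5 kN and 844.57 dyn = 8.44570e-6 kN.
5.30854e-5 − 8.44570e-6 ≈ 4.4640e-5 kN.

4.4640e-5 kN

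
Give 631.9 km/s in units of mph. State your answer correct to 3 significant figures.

1.41 × 10^6 mph

1 kilometer per second = 2236.94 miles per hour.
631.9 × 2236.94 ≈ 1.41 × 10^6 mph.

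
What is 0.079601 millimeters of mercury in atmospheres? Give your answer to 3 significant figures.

0.000105 atmospheres

1 millimeter of mercury = 0.00131579 atmospheres.
So 0.079601 × 0.00131579 ≈ 0.000105 atm.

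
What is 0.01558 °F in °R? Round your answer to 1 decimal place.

459.7 degrees Rankine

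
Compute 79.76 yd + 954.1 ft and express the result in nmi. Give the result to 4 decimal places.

79.76 yd = 0.0393804 nmi and 954.1 ft = 0.157025 nmi.
0.0393804 + 0.157025 ≈ 0.1964 nmi.

0.1964 nmi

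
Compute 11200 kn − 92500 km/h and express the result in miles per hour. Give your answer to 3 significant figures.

11200 kn = 12888.7 mph and 92500 km/h = 57476.8 mph.
12888.7 − 57476.8 ≈ -44600 mph.

-44600 mph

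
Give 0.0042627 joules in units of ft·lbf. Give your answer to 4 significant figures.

1 joule = 0.737562 foot-pounds.
So 0.0042627 × 0.737562 ≈ 0.003144 ft·lbf.

0.003144 ft·lbf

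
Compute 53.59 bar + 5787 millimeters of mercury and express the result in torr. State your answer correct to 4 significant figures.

53.59 bar = 40195.8 torr and 5787 mmHg = 5787.00 torr.
40195.8 + 5787.00 ≈ 45980 torr.

45980 torr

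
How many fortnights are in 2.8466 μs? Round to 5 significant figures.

1 microsecond = 8.26720 × 10^-13 fortnight.
Thus 2.8466 × 8.26720 × 10^-13 ≈ 2.3533 × 10^-12 fortnight.

2.3533 × 10^-12 fortnights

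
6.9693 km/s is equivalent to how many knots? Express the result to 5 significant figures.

1 kilometer per second = 1943.84 kn.
So 6.9693 × 1943.84 ≈ 13547 kn.

13547 kn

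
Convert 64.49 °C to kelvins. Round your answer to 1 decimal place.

337.6 K

K = °C + 273.15.
Applying the formula gives 337.6 K.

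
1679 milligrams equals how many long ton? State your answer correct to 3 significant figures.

1 milligram = 9.84207 × 10^-10 long ton.
1679 × 9.84207 × 10^-10 ≈ 1.65 × 10^-6 long ton.

1.65 × 10^-6 long tons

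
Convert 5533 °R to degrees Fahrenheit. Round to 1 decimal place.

5073.3 °F

°R = °F + 459.67.
Applying the formula gives 5073.3 °F.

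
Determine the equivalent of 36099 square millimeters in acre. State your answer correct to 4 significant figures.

8.920e-6 acre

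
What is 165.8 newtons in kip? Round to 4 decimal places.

0.0373 kip

1 newton = 0.000224809 kips.
So 165.8 × 0.000224809 ≈ 0.0373 kip.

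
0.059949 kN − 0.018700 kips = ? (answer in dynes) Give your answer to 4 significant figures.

0.059949 kN = 5.99490e+6 dyn and 0.018700 kip = 8.31817e+6 dyn.
5.99490e+6 − 8.31817e+6 ≈ -2.323e+6 dyn.

-2.323e+6 dyn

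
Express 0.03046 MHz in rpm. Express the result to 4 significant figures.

1 MHz = 6.00000 × 10^7 revolutions per minute.
0.03046 × 6.00000 × 10^7 ≈ 1.828 × 10^6 rpm.

1.828 × 10^6 rpm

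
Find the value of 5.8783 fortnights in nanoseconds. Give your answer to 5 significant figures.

1 fortnight = 1.20960 × 10^15 nanoseconds.
So 5.8783 × 1.20960 × 10^15 ≈ 7.1104 × 10^15 ns.

7.1104 × 10^15 ns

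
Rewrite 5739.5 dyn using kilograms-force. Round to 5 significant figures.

0.0058527 kilograms-force

1 dyne = 1.01972e-6 kgf.
Then 5739.5 × 1.01972e-6 ≈ 0.0058527 kgf.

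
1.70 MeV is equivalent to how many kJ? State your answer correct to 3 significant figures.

2.72e-16 kilojoules

1 MeV = 1.60218e-16 kilojoules.
Then 1.70 × 1.60218e-16 ≈ 2.72e-16 kJ.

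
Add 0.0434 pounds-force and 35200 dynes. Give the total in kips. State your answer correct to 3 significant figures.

0.000123 kip

0.0434 lbf = 4.34000e-5 kip and 35200 dyn = 7.91327e-5 kip.
4.34000e-5 + 7.91327e-5 ≈ 0.000123 kip.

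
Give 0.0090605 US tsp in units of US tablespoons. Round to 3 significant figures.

0.00302 US tbsp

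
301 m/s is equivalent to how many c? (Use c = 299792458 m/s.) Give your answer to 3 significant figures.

1 m/s = 3.33564 × 10^-9 times the speed of light.
Then 301 × 3.33564 × 10^-9 ≈ 1.00 × 10^-6 c.

1.00 × 10^-6 c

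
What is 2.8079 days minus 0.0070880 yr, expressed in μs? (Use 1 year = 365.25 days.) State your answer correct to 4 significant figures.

1.892e+10 microseconds

2.8079 d = 2.42603e+11 μs and 0.0070880 yr = 2.23680e+11 μs.
2.42603e+11 − 2.23680e+11 ≈ 1.892e+10 μs.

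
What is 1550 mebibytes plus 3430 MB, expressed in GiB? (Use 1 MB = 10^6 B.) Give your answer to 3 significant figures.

1550 MiB = 1.51367 GiB and 3430 MB = 3.19444 GiB.
1.51367 + 3.19444 ≈ 4.71 GiB.

4.71 GiB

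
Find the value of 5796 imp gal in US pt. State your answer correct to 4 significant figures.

55690 US pints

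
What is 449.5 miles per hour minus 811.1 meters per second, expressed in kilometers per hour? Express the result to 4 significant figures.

449.5 mph = 723.400 km/h and 811.1 m/s = 2919.96 km/h.
723.400 − 2919.96 ≈ -2197 km/h.

-2197 kilometers per hour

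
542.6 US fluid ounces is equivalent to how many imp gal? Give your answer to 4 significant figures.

1 US fl oz = 0.00650527 imp gal.
Then 542.6 × 0.00650527 ≈ 3.530 imp gal.

3.530 imp gal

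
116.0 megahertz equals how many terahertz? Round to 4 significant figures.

0.0001160 terahertz

1 MHz = 1.00000 × 10^-6 THz.
116.0 × 1.00000 × 10^-6 ≈ 0.0001160 THz.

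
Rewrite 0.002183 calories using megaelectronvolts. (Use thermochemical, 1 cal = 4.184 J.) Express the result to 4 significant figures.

5.701 × 10^10 MeV

1 cal = 2.61145 × 10^13 MeV.
Thus 0.002183 × 2.61145 × 10^13 ≈ 5.701 × 10^10 MeV.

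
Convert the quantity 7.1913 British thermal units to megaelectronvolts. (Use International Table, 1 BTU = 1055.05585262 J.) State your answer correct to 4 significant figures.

1 British thermal unit = 6.58514 × 10^15 MeV.
7.1913 × 6.58514 × 10^15 ≈ 4.736 × 10^16 MeV.

4.736 × 10^16 MeV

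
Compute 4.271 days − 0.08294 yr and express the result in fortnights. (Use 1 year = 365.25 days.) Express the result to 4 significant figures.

4.271 d = 0.305071 fortnight and 0.08294 yr = 2.16385 fortnight.
0.305071 − 2.16385 ≈ -1.859 fortnight.

-1.859 fortnight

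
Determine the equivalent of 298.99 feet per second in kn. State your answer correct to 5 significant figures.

1 ft/s = 0.592484 kn.
Then 298.99 × 0.592484 ≈ 177.15 kn.

177.15 kn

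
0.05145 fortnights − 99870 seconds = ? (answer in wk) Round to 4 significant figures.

0.05145 fortnight = 0.102900 wk and 99870 s = 0.165129 wk.
0.102900 − 0.165129 ≈ -0.06223 wk.

-0.06223 wk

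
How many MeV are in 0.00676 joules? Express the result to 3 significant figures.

1 joule = 6.24151 × 10^12 megaelectronvolts.
0.00676 × 6.24151 × 10^12 ≈ 4.22 × 10^10 MeV.

4.22 × 10^10 megaelectronvolts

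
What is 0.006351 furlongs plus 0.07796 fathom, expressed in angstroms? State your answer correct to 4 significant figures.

1.420 × 10^10 Å

0.006351 furlong = 1.27762 × 10^10 Å and 0.07796 fathom = 1.42573 × 10^9 Å.
1.27762 × 10^10 + 1.42573 × 10^9 ≈ 1.420 × 10^10 Å.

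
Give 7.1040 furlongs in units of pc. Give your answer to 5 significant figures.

4.6314 × 10^-14 pc

1 furlong = 6.51941 × 10^-15 pc.
Thus 7.1040 × 6.51941 × 10^-15 ≈ 4.6314 × 10^-14 pc.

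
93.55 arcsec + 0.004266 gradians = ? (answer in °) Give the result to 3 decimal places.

0.030 degrees

93.55 arcsec = 0.0259861 ° and 0.004266 grad = 0.00383940 °.
0.0259861 + 0.00383940 ≈ 0.030 °.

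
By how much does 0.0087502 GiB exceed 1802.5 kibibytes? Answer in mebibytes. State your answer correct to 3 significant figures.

0.0087502 GiB = 8.96020 MiB and 1802.5 KiB = 1.76025 MiB.
8.96020 − 1.76025 ≈ 7.20 MiB.

7.20 mebibytes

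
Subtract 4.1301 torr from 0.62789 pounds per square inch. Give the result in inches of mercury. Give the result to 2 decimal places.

1.12 inHg

0.62789 psi = 1.27840 inHg and 4.1301 torr = 0.162602 inHg.
1.27840 − 0.162602 ≈ 1.12 inHg.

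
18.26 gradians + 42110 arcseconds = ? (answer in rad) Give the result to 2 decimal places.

0.49 rad

18.26 grad = 0.286827 rad and 42110 arcsec = 0.204155 rad.
0.286827 + 0.204155 ≈ 0.49 rad.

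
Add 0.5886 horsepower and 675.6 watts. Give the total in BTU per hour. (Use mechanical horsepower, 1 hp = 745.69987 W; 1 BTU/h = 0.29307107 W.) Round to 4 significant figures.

0.5886 hp = 1497.65 BTU/h and 675.6 W = 2305.24 BTU/h.
1497.65 + 2305.24 ≈ 3803 BTU/h.

3803 BTU/h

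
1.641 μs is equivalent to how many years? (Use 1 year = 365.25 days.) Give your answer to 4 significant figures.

1 microsecond = 3.16881e-14 years.
1.641 × 3.16881e-14 ≈ 5.200e-14 yr.

5.200e-14 yr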